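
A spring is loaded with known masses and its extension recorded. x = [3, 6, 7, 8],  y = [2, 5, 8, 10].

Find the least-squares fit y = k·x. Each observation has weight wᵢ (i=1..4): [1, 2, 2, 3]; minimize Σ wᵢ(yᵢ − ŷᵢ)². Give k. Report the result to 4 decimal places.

The normal equations are: 371·k = 418.
k = 418/371 = 1.12668.

k = 1.1267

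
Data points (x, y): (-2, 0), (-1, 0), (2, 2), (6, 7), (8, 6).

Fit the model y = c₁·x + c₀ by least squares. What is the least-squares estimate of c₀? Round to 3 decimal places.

The normal equations are: 109·c₁ + 13·c₀ = 94;  13·c₁ + 5·c₀ = 15.
(Σx·x = 109, Σx = 13, Σ1 = 5, Σx·y = 94, Σy = 15.)
Determinant 109·5 − 13² = 376.
c₁ = (94·5 − 13·15)/376 = 275/376; c₀ = (109·15 − 13·94)/376 = 413/376.

c₀ = 1.098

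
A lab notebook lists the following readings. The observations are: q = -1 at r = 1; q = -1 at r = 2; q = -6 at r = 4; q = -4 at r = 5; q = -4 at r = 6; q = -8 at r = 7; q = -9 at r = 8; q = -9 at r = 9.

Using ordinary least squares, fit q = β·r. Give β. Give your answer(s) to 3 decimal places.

Setting ∂/∂β … = 0 gives: 276·β = -280.
(Σr·r = 276, Σr·q = -280.)
Hence β = -280 / 276 ≈ -1.01449.

β = -1.014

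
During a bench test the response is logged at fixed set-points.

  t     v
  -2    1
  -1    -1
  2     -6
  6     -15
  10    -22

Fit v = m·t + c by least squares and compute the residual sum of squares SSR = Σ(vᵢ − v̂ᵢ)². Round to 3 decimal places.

MᵀM·[m, c]ᵀ = Mᵀv reads: 145·m + 15·c = -323;  15·m + 5·c = -43.
Determinant 145·5 − 15² = 500.
m = ((-323)·5 − 15·(-43))/500 = -97/50; c = (145·(-43) − 15·(-323))/500 = -139/50.
Residuals: -1/10, -4/25, 33/50, -29/50, 9/50; SSR = 21/25.

SSR = 0.840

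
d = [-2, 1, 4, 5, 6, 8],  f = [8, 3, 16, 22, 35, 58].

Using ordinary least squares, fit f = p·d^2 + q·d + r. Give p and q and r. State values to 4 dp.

p = 0.9428, q = -0.5955, r = 2.9085

Sums needed: Σd^2·d^2 = 6290, Σd^2·d = 910, Σd^2 = 146, Σd·d = 146, Σd = 22, Σ1 = 6.
Moment sums: Σd^2·f = 5813, Σd·f = 835, Σf = 142.
MᵀM·[p, q, r]ᵀ = Mᵀf becomes [[6290, 910, 146]; [910, 146, 22]; [146, 22, 6]]·[p, q, r]ᵀ = [5813, 835, 142]ᵀ.
Inverting the 3×3 Gram matrix, [p, q, r]ᵀ = [4533/4808, -2863/4808, 1748/601]ᵀ.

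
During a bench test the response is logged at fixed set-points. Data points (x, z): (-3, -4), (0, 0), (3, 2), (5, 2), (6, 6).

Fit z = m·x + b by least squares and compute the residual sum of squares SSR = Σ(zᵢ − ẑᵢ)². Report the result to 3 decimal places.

SSR = 5.708

Compute the Gram sums: Σx·x = 79, Σx = 11, Σ1 = 5.
And Σx·z = 64, Σz = 6.
Eliminating b: 5·(row 1) − 11·(row 2) gives 274·m = 5·64 − 11·6 = 254, so m = 127/137.
Then b = (6 − 11·(127/137))/5 = -115/137.
Residuals: -52/137, 115/137, 8/137, -246/137, 175/137; SSR = 782/137.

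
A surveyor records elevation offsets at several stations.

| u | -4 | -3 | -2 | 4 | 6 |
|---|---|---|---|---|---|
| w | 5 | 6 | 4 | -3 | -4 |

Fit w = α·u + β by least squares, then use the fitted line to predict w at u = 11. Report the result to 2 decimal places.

ŵ = -9.57

Normal-equation sums: Σu·u = 81, Σu = 1, Σ1 = 5.
For Aᵀw: Σu·w = -82, Σw = 8.
Determinant 81·5 − 1² = 404.
α = ((-82)·5 − 1·8)/404 = -209/202; β = (81·8 − 1·(-82))/404 = 365/202.
At u = 11: ŵ = (-209/202)·(11) + (365/202)·(1) = -967/101.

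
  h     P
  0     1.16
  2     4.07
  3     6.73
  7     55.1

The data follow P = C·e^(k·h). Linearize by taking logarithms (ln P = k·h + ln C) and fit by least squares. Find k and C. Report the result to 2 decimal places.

k = 0.55, C = 1.26

Linearized form: ln P = k·h + ln C. From the 4 transformed points,
Σh = 12.0000, Σ(h)² = 62.0000, Σln P = 7.4678, Σh·ln P = 36.5911.
Equations: 62.0000·k + 12.0000·ln C = 36.5911;  12.0000·k + 4·ln C = 7.4678.
Slope k = (n·Σh·ln P − Σh·Σln P)/(n·Σ(h)² − (Σh)²) = (4·36.5911 − 12.0000·7.4678)/104.0000 = 0.54568; ln C = (Σln P − k·Σh)/n = 0.22991, so C = exp(0.22991) = 1.25848.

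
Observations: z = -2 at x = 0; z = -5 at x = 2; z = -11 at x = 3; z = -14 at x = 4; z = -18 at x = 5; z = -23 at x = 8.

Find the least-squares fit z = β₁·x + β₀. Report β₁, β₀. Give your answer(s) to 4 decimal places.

The normal equations are: 118·β₁ + 22·β₀ = -373;  22·β₁ + 6·β₀ = -73.
det = 118·6 − 22² = 224.
β₁ = ((-373)·6 − 22·(-73))/224 = -79/28; β₀ = (118·(-73) − 22·(-373))/224 = -51/28.

β₁ = -2.8214, β₀ = -1.8214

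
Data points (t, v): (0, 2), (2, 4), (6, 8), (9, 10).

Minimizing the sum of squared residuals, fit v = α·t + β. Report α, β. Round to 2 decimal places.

α = 0.90, β = 2.16

The normal system XᵀX·[α, β]ᵀ = Xᵀv is [[121, 17]; [17, 4]]·[α, β]ᵀ = [146, 24]ᵀ.
det = 121·4 − 17² = 195.
α = (146·4 − 17·24)/195 = 176/195; β = (121·24 − 17·146)/195 = 422/195.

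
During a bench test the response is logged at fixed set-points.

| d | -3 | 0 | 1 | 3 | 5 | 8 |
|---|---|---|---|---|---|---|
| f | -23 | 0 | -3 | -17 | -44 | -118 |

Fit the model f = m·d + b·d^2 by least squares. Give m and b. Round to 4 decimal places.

m = 1.1613, b = -1.9975

Normal-equation sums: Σd·d = 108, Σd·d^2 = 638, Σd^2·d^2 = 4884.
Right-hand side: Σd·f = -1149, Σd^2·f = -9015.
So MᵀM·[m, b]ᵀ = Mᵀf: [[108, 638]; [638, 4884]]·[m, b]ᵀ = [-1149, -9015]ᵀ.
Δ = 108·4884 − 638² = 120428.
m = ((-1149)·4884 − 638·(-9015))/120428 = 6357/5474; b = (108·(-9015) − 638·(-1149))/120428 = -120279/60214.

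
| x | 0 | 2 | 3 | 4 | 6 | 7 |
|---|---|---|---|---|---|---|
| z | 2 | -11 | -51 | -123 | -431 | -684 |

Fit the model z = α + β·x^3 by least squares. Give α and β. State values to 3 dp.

α = 3.713, β = -2.007

The normal equations are: 6·α + 658·β = -1298;  658·α + 169194·β = -337045.
Eliminating β: 169194·(row 1) − 658·(row 2) gives 582200·α = 169194·(-1298) − 658·(-337045) = 2161798, so α = 1080899/291100.
Then β = ((-337045) − 658·(1080899/291100))/169194 = -584093/291100.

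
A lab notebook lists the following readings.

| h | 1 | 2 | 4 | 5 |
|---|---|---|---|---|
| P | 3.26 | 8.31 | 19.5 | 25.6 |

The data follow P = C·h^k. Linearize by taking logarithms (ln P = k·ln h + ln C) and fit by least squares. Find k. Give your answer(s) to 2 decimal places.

Linearized form: ln P = k·ln h + ln C. From the 4 transformed points,
XᵀX = [[4.9926, 3.6889]; [3.6889, 4]], rhs = [10.8043, 9.5122]ᵀ  (here Σln h = 3.6889, Σ(ln h)² = 4.9926, Σln P = 9.5122, Σln h·ln P = 10.8043).
Solving (det = 6.3624): k = 1.27751, ln C = 1.19991.

k = 1.28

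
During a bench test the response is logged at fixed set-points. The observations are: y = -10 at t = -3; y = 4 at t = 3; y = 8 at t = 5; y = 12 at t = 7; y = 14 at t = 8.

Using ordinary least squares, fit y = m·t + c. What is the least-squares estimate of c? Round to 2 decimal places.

Entries of AᵀA: Σt·t = 156, Σt = 20, Σ1 = 5.
Moment sums: Σt·y = 278, Σy = 28.
Δ = 156·5 − 20² = 380.
m = (278·5 − 20·28)/380 = 83/38; c = (156·28 − 20·278)/380 = -298/95.

c = -3.14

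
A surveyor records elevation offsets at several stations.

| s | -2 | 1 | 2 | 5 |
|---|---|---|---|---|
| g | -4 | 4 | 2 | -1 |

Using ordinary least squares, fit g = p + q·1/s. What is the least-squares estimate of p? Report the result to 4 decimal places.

p = -1.4025

Setting ∂/∂p … = 0 gives: 4·p + (6/5)·q = 1;  (6/5)·p + (77/50)·q = 34/5.
(Σ1 = 4, Σ1/s = 6/5, Σ1/s·1/s = 77/50, Σg = 1, Σ1/s·g = 34/5.)
Determinant 4·(77/50) − (6/5)² = 118/25.
p = (1·(77/50) − (6/5)·(34/5))/(118/25) = -331/236; q = (4·(34/5) − (6/5)·1)/(118/25) = 325/59.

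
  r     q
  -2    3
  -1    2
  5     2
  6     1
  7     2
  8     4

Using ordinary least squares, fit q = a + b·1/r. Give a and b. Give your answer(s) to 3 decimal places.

a = 2.318, b = -0.104

Entries of XᵀX: Σ1 = 6, Σ1/r = -727/840, Σ1/r·1/r = 955249/705600.
And Σq = 14, Σ1/r·q = -451/210.
So XᵀX·[a, b]ᵀ = Xᵀq: [[6, -727/840]; [-727/840, 955249/705600]]·[a, b]ᵀ = [14, -451/210]ᵀ.
Eliminating b: (955249/705600)·(row 1) − (-727/840)·(row 2) gives (1040593/141120)·a = (955249/705600)·14 − (-727/840)·(-451/210) = 6030989/352800, so a = 12061978/5202965.
Then b = ((-451/210) − (-727/840)·(12061978/5202965))/(955249/705600) = -108528/1040593.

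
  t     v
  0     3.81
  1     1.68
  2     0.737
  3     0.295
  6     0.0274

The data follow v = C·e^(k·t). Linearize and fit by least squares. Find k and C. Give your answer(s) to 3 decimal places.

k = -0.825, C = 3.771

Let Y = ln v. Fitting Y = k·t + ln C by least squares:
Sums: Σt = 12.0000, Σ(t)² = 50.0000, Σln v = -3.2667, Σt·ln v = -25.3372.
Normal system: [[50.0000, 12.0000]; [12.0000, 5]]·[k, ln C]ᵀ = [-25.3372, -3.2667]ᵀ.
Δ = 50.0000·5 − (12.0000)² = 106.0000; k = (-25.3372·5 − 12.0000·-3.2667)/106.0000 = -0.82533, ln C = (50.0000·-3.2667 − 12.0000·-25.3372)/106.0000 = 1.32744, so C = exp(1.32744) = 3.77139.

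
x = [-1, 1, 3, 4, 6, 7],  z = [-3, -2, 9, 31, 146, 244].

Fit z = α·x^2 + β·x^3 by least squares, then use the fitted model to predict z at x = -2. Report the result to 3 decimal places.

ẑ = -15.858

Setting ∂/∂α … = 0 gives: 4036·α + 25850·β = 17784;  25850·α + 169132·β = 117456.
det = 4036·169132 − 25850² = 14394252.
α = (17784·169132 − 25850·117456)/14394252 = -2366176/1199521; β = (4036·117456 − 25850·17784)/14394252 = 1194668/1199521.
At x = -2: ẑ = (-2366176/1199521)·(4) + (1194668/1199521)·(-8) = -19022048/1199521.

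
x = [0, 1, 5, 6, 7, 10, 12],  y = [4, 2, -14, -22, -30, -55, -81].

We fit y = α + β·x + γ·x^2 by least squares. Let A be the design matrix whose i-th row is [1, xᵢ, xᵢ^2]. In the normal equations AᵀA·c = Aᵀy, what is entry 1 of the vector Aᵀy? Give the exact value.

Entry 1 ↔ basis 1, so (Aᵀy)_{1} = Σᵢ yᵢ = (1)·(4) + (1)·(2) + (1)·(-14) + (1)·(-22) + (1)·(-30) + (1)·(-55) + (1)·(-81) = -196.

-196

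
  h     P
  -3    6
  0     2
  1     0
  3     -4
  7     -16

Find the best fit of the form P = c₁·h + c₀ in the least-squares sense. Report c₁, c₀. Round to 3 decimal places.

The normal system MᵀM·[c₁, c₀]ᵀ = MᵀP is [[68, 8]; [8, 5]]·[c₁, c₀]ᵀ = [-142, -12]ᵀ.
det = 68·5 − 8² = 276.
c₁ = ((-142)·5 − 8·(-12))/276 = -307/138; c₀ = (68·(-12) − 8·(-142))/276 = 80/69.

c₁ = -2.225, c₀ = 1.159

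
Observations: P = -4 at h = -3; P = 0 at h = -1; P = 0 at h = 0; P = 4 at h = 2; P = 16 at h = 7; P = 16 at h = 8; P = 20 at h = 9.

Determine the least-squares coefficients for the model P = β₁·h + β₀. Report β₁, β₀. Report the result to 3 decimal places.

AᵀA·[β₁, β₀]ᵀ = AᵀP reads: 208·β₁ + 22·β₀ = 440;  22·β₁ + 7·β₀ = 52.
det = 208·7 − 22² = 972.
β₁ = (440·7 − 22·52)/972 = 484/243; β₀ = (208·52 − 22·440)/972 = 284/243.

β₁ = 1.992, β₀ = 1.169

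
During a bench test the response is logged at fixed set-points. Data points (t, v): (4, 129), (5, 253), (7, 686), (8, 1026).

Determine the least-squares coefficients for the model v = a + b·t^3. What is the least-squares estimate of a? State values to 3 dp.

a = 1.712

Forming MᵀM = [[4, 1044]; [1044, 399514]] and Mᵀv = [2094, 800491]ᵀ gives MᵀM·[a, b]ᵀ = Mᵀv.
Determinant 4·399514 − 1044² = 508120.
a = (2094·399514 − 1044·800491)/508120 = 108714/63515; b = (4·800491 − 1044·2094)/508120 = 253957/127030.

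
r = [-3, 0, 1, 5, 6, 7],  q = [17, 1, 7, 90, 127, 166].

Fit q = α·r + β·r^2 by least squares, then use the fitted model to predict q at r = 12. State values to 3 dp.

q̂ = 462.878

The normal equations are: 120·α + 658·β = 2330;  658·α + 4404·β = 15116.
(Σr·r = 120, Σr·r^2 = 658, Σr^2·r^2 = 4404, Σr·q = 2330, Σr^2·q = 15116.)
Eliminating β: 4404·(row 1) − 658·(row 2) gives 95516·α = 4404·2330 − 658·15116 = 314992, so α = 78748/23879.
Then β = (15116 − 658·(78748/23879))/4404 = 70195/23879.
At r = 12: q̂ = (78748/23879)·(12) + (70195/23879)·(144) = 11053056/23879.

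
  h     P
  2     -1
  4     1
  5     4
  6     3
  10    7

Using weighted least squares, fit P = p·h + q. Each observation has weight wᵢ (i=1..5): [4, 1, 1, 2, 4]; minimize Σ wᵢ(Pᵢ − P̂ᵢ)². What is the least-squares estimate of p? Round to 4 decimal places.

p = 0.9887

Entries of MᵀWM: Σwᵢ·h·h = 529, Σwᵢ·h = 69, Σwᵢ·1 = 12.
Right-hand side: Σwᵢ·h·P = 332, Σwᵢ·P = 35.
So MᵀWM·[p, q]ᵀ = MᵀWP: [[529, 69]; [69, 12]]·[p, q]ᵀ = [332, 35]ᵀ.
det = 529·12 − 69² = 1587.
p = (332·12 − 69·35)/1587 = 523/529; q = (529·35 − 69·332)/1587 = -191/69.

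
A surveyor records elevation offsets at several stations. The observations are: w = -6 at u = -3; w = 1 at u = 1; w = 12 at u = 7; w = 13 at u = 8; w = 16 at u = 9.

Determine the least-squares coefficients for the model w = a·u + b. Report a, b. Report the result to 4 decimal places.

Normal-equation sums: Σu·u = 204, Σu = 22, Σ1 = 5.
And Σu·w = 351, Σw = 36.
So AᵀA·[a, b]ᵀ = Aᵀw: [[204, 22]; [22, 5]]·[a, b]ᵀ = [351, 36]ᵀ.
Determinant 204·5 − 22² = 536.
a = (351·5 − 22·36)/536 = 963/536; b = (204·36 − 22·351)/536 = -189/268.

a = 1.7966, b = -0.7052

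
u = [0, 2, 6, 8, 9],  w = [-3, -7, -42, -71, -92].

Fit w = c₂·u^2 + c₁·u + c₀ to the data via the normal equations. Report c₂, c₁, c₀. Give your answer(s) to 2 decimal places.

c₂ = -1.13, c₁ = 0.38, c₀ = -3.11

From the data, Σu^2·u^2 = 11969, Σu^2·u = 1465, Σu^2 = 185, Σu·u = 185, Σu = 25, Σ1 = 5.
For Xᵀw: Σu^2·w = -13536, Σu·w = -1662, Σw = -215.
Solving the 3×3 system (Gaussian elimination) gives c₂ = -149/132, c₁ = 62/165, c₀ = -137/44.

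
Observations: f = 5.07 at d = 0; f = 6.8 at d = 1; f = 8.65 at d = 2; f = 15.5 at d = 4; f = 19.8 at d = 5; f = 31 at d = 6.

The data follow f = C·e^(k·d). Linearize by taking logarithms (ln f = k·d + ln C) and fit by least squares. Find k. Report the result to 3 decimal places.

Let Y = ln f. Fitting Y = k·d + ln C by least squares:
Sums: Σd = 18.0000, Σ(d)² = 82.0000, Σln f = 14.8583, Σd·ln f = 52.7277.
Normal system: [[82.0000, 18.0000]; [18.0000, 6]]·[k, ln C]ᵀ = [52.7277, 14.8583]ᵀ.
Slope k = (n·Σd·ln f − Σd·Σln f)/(n·Σ(d)² − (Σd)²) = (6·52.7277 − 18.0000·14.8583)/168.0000 = 0.29117; ln C = (Σln f − k·Σd)/n = 1.60288.

k = 0.291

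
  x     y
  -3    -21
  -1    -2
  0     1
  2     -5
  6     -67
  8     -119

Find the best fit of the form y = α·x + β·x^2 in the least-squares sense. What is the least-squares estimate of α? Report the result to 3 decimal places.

α = 0.945

Entries of AᵀA: Σx·x = 114, Σx·x^2 = 708, Σx^2·x^2 = 5490.
For Aᵀy: Σx·y = -1299, Σx^2·y = -10239.
So AᵀA·[α, β]ᵀ = Aᵀy: [[114, 708]; [708, 5490]]·[α, β]ᵀ = [-1299, -10239]ᵀ.
Eliminating β: 5490·(row 1) − 708·(row 2) gives 124596·α = 5490·(-1299) − 708·(-10239) = 117702, so α = 6539/6922.
Then β = ((-10239) − 708·(6539/6922))/5490 = -13753/6922.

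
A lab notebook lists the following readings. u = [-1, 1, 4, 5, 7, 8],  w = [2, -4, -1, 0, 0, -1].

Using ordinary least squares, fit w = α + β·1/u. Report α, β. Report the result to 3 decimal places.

α = -0.323, β = -2.873

Compute the Gram sums: Σ1 = 6, Σ1/u = 201/280, Σ1/u·1/u = 167661/78400.
Right-hand side: Σw = -4, Σ1/u·w = -51/8.
Normal equations: [[6, 201/280]; [201/280, 167661/78400]]·[α, β]ᵀ = [-4, -51/8]ᵀ.
Δ = 6·(167661/78400) − (201/280)² = 193113/15680.
α = ((-4)·(167661/78400) − (201/280)·(-51/8))/(193113/15680) = -34651/107285; β = (6·(-51/8) − (201/280)·(-4))/(193113/15680) = -184912/64371.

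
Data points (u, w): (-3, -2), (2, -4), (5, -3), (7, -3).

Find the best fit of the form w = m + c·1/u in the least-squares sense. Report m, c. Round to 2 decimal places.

Compute the Gram sums: Σ1 = 4, Σ1/u = 107/210, Σ1/u·1/u = 18589/44100.
Right-hand side: Σw = -12, Σ1/u·w = -248/105.
Normal equations: [[4, 107/210]; [107/210, 18589/44100]]·[m, c]ᵀ = [-12, -248/105]ᵀ.
Determinant 4·(18589/44100) − (107/210)² = 20969/14700.
m = ((-12)·(18589/44100) − (107/210)·(-248/105))/(20969/14700) = -169996/62907; c = (4·(-248/105) − (107/210)·(-12))/(20969/14700) = -49000/20969.

m = -2.70, c = -2.34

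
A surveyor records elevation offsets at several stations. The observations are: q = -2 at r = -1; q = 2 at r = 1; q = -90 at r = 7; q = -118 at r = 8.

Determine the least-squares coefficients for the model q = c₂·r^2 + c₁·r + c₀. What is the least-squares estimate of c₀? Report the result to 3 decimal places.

c₀ = 1.970

Sums needed: Σr^2·r^2 = 6499, Σr^2·r = 855, Σr^2 = 115, Σr·r = 115, Σr = 15, Σ1 = 4.
For Aᵀq: Σr^2·q = -11962, Σr·q = -1570, Σq = -208.
AᵀA·[c₂, c₁, c₀]ᵀ = Aᵀq becomes [[6499, 855, 115]; [855, 115, 15]; [115, 15, 4]]·[c₂, c₁, c₀]ᵀ = [-11962, -1570, -208]ᵀ.
Inverting the 3×3 Gram matrix, [c₂, c₁, c₀]ᵀ = [-556/267, 140/89, 526/267]ᵀ.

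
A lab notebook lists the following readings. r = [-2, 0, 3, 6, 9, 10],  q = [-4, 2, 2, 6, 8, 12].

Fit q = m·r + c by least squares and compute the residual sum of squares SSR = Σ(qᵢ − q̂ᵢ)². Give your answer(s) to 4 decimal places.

Sums needed: Σr·r = 230, Σr = 26, Σ1 = 6.
And Σr·q = 242, Σq = 26.
Eliminating c: 6·(row 1) − 26·(row 2) gives 704·m = 6·242 − 26·26 = 776, so m = 97/88.
Then c = (26 − 26·(97/88))/6 = -39/88.
Residuals: -119/88, 215/88, -19/22, -15/88, -65/44, 125/88; SSR = 281/22.

SSR = 12.7727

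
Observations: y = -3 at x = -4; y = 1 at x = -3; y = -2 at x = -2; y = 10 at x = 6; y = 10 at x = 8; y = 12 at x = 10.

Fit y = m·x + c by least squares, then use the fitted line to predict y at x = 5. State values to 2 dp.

ŷ = 7.32

Entries of MᵀM: Σx·x = 229, Σx = 15, Σ1 = 6.
Right-hand side: Σx·y = 273, Σy = 28.
Normal equations: [[229, 15]; [15, 6]]·[m, c]ᵀ = [273, 28]ᵀ.
det = 229·6 − 15² = 1149.
m = (273·6 − 15·28)/1149 = 406/383; c = (229·28 − 15·273)/1149 = 2317/1149.
At x = 5: ŷ = (406/383)·(5) + (2317/1149)·(1) = 8407/1149.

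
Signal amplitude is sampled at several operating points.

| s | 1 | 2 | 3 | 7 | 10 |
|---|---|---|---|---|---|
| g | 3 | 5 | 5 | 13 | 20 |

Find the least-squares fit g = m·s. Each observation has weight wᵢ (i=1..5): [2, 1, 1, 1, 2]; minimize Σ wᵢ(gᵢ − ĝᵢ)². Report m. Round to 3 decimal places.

Compute the Gram sums: Σwᵢ·s·s = 264.
For AᵀWg: Σwᵢ·s·g = 522.
AᵀWA·[m]ᵀ = AᵀWg becomes [[264]]·[m]ᵀ = [522]ᵀ.
m = 522/264 = 1.97727.

m = 1.977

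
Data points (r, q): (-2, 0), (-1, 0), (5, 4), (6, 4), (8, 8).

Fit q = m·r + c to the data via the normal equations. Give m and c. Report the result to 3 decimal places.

m = 0.721, c = 0.893

MᵀM·[m, c]ᵀ = Mᵀq reads: 130·m + 16·c = 108;  16·m + 5·c = 16.
(Σr·r = 130, Σr = 16, Σ1 = 5, Σr·q = 108, Σq = 16.)
Eliminating c: 5·(row 1) − 16·(row 2) gives 394·m = 5·108 − 16·16 = 284, so m = 142/197.
Then c = (16 − 16·(142/197))/5 = 176/197.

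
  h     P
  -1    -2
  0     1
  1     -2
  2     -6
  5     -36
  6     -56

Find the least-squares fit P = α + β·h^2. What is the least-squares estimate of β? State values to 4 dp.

β = -1.5251

Entries of MᵀM: Σ1 = 6, Σh^2 = 67, Σh^2·h^2 = 1939.
Right-hand side: ΣP = -101, Σh^2·P = -2944.
So MᵀM·[α, β]ᵀ = MᵀP: [[6, 67]; [67, 1939]]·[α, β]ᵀ = [-101, -2944]ᵀ.
Eliminating β: 1939·(row 1) − 67·(row 2) gives 7145·α = 1939·(-101) − 67·(-2944) = 1409, so α = 1409/7145.
Then β = ((-2944) − 67·(1409/7145))/1939 = -10897/7145.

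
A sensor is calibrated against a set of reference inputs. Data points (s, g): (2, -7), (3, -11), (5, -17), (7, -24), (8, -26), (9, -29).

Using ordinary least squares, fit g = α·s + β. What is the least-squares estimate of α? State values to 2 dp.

Compute the Gram sums: Σs·s = 232, Σs = 34, Σ1 = 6.
Right-hand side: Σs·g = -769, Σg = -114.
XᵀX·[α, β]ᵀ = Xᵀg becomes [[232, 34]; [34, 6]]·[α, β]ᵀ = [-769, -114]ᵀ.
Determinant 232·6 − 34² = 236.
α = ((-769)·6 − 34·(-114))/236 = -369/118; β = (232·(-114) − 34·(-769))/236 = -151/118.

α = -3.13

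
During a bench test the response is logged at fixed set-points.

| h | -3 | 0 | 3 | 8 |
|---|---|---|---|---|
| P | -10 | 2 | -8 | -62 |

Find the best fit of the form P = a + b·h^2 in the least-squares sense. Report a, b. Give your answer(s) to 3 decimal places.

a = 0.634, b = -0.982

The normal equations are: 4·a + 82·b = -78;  82·a + 4258·b = -4130.
(Σ1 = 4, Σh^2 = 82, Σh^2·h^2 = 4258, ΣP = -78, Σh^2·P = -4130.)
det = 4·4258 − 82² = 10308.
a = ((-78)·4258 − 82·(-4130))/10308 = 1634/2577; b = (4·(-4130) − 82·(-78))/10308 = -2531/2577.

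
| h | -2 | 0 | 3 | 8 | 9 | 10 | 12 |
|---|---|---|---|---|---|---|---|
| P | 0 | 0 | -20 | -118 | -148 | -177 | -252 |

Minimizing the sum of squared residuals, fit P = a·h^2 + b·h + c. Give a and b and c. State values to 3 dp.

a = -1.546, b = -2.481, c = 0.817

Sums needed: Σh^2·h^2 = 41490, Σh^2·h = 3988, Σh^2 = 402, Σh·h = 402, Σh = 40, Σ1 = 7.
Moment sums: Σh^2·P = -73708, Σh·P = -7130, ΣP = -715.
Row-reducing yields a = -128599/83183, b = -206369/83183, c = 67959/83183.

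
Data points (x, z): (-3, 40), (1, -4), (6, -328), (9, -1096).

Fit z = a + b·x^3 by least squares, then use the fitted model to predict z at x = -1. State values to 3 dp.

MᵀM·[a, b]ᵀ = Mᵀz reads: 4·a + 919·b = -1388;  919·a + 578827·b = -870916.
det = 4·578827 − 919² = 1470747.
a = ((-1388)·578827 − 919·(-870916))/1470747 = -3040072/1470747; b = (4·(-870916) − 919·(-1388))/1470747 = -2208092/1470747.
At x = -1: ẑ = (-3040072/1470747)·(1) + (-2208092/1470747)·(-1) = -831980/1470747.

ẑ = -0.566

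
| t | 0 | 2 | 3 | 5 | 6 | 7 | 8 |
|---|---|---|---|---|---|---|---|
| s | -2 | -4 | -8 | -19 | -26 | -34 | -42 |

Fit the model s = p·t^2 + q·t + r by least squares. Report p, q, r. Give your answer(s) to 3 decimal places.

Entries of AᵀA: Σt^2·t^2 = 8515, Σt^2·t = 1231, Σt^2 = 187, Σt·t = 187, Σt = 31, Σ1 = 7.
Moment sums: Σt^2·s = -5853, Σt·s = -857, Σs = -135.
So AᵀA·[p, q, r]ᵀ = Aᵀs: [[8515, 1231, 187]; [1231, 187, 31]; [187, 31, 7]]·[p, q, r]ᵀ = [-5853, -857, -135]ᵀ.
Row-reducing yields p = -1063/1848, q = -1019/1848, r = -65/44.

p = -0.575, q = -0.551, r = -1.477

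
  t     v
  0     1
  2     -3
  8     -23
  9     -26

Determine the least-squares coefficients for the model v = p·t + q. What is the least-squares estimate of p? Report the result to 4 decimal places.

The normal system MᵀM·[p, q]ᵀ = Mᵀv is [[149, 19]; [19, 4]]·[p, q]ᵀ = [-424, -51]ᵀ.
Eliminating q: 4·(row 1) − 19·(row 2) gives 235·p = 4·(-424) − 19·(-51) = -727, so p = -727/235.
Then q = ((-51) − 19·(-727/235))/4 = 457/235.

p = -3.0936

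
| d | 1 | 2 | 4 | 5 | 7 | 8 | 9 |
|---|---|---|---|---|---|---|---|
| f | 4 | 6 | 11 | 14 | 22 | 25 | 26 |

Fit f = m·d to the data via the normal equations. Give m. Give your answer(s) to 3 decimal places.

m = 2.992

Sums needed: Σd·d = 240.
Moment sums: Σd·f = 718.
So MᵀM·[m]ᵀ = Mᵀf: [[240]]·[m]ᵀ = [718]ᵀ.
m = 718/240 = 2.99167.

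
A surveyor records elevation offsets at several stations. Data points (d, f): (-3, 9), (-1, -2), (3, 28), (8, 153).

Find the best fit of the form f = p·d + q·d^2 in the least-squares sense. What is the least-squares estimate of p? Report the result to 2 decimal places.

Sums needed: Σd·d = 83, Σd·d^2 = 511, Σd^2·d^2 = 4259.
For Aᵀf: Σd·f = 1283, Σd^2·f = 10123.
Normal equations: [[83, 511]; [511, 4259]]·[p, q]ᵀ = [1283, 10123]ᵀ.
Eliminating q: 4259·(row 1) − 511·(row 2) gives 92376·p = 4259·1283 − 511·10123 = 291444, so p = 24287/7698.
Then q = (10123 − 511·(24287/7698))/4259 = 15383/7698.

p = 3.15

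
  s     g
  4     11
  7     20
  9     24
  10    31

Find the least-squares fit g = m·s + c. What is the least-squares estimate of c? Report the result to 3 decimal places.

c = -1.714

The normal system AᵀA·[m, c]ᵀ = Aᵀg is [[246, 30]; [30, 4]]·[m, c]ᵀ = [710, 86]ᵀ.
det = 246·4 − 30² = 84.
m = (710·4 − 30·86)/84 = 65/21; c = (246·86 − 30·710)/84 = -12/7.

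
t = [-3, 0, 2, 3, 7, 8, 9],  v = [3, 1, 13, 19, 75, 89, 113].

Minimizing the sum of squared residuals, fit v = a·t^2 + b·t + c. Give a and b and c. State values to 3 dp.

a = 1.045, b = 2.850, c = 1.890

Forming MᵀM = [[13236, 1592, 216]; [1592, 216, 26]; [216, 26, 7]] and Mᵀv = [18774, 2328, 313]ᵀ gives MᵀM·[a, b, c]ᵀ = Mᵀv.
Row-reducing yields a = 147281/140962, b = 401673/140962, c = 133208/70481.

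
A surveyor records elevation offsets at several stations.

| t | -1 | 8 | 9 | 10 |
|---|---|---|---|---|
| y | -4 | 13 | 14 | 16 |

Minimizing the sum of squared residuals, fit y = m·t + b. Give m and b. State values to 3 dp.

m = 1.825, b = -2.110

The normal equations are: 246·m + 26·b = 394;  26·m + 4·b = 39.
Δ = 246·4 − 26² = 308.
m = (394·4 − 26·39)/308 = 281/154; b = (246·39 − 26·394)/308 = -325/154.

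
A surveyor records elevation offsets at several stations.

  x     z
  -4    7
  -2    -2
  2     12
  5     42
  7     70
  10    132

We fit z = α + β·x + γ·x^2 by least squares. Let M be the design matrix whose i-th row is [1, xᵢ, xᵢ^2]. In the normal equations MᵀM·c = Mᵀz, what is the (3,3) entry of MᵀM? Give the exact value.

Row 3 ↔ basis x^2, column 3 ↔ basis x^2, so (MᵀM)_{3,3} = Σᵢ (x^2)·(x^2) = (16)·(16) + (4)·(4) + (4)·(4) + (25)·(25) + (49)·(49) + (100)·(100) = 13314.

13314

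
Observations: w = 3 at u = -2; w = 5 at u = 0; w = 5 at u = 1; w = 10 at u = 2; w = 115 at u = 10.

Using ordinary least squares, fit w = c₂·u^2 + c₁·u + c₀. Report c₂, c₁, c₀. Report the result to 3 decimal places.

c₂ = 0.947, c₁ = 1.703, c₀ = 3.205

Normal-equation sums: Σu^2·u^2 = 10033, Σu^2·u = 1001, Σu^2 = 109, Σu·u = 109, Σu = 11, Σ1 = 5.
And Σu^2·w = 11557, Σu·w = 1169, Σw = 138.
So AᵀA·[c₂, c₁, c₀]ᵀ = Aᵀw: [[10033, 1001, 109]; [1001, 109, 11]; [109, 11, 5]]·[c₂, c₁, c₀]ᵀ = [11557, 1169, 138]ᵀ.
Inverting the 3×3 Gram matrix, [c₂, c₁, c₀]ᵀ = [55149/58226, 99167/58226, 93311/29113]ᵀ.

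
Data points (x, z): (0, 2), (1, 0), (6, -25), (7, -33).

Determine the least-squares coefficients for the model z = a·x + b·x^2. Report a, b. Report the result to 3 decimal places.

With design matrix A, AᵀA = [[86, 560]; [560, 3698]] and Aᵀz = [-381, -2517]ᵀ.
Δ = 86·3698 − 560² = 4428.
a = ((-381)·3698 − 560·(-2517))/4428 = 97/738; b = (86·(-2517) − 560·(-381))/4428 = -517/738.

a = 0.131, b = -0.701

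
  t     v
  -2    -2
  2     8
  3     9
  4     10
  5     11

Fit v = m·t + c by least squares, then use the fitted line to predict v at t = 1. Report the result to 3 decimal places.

v̂ = 4.534

Normal-equation sums: Σt·t = 58, Σt = 12, Σ1 = 5.
And Σt·v = 142, Σv = 36.
AᵀA·[m, c]ᵀ = Aᵀv becomes [[58, 12]; [12, 5]]·[m, c]ᵀ = [142, 36]ᵀ.
Δ = 58·5 − 12² = 146.
m = (142·5 − 12·36)/146 = 139/73; c = (58·36 − 12·142)/146 = 192/73.
At t = 1: v̂ = (139/73)·(1) + (192/73)·(1) = 331/73.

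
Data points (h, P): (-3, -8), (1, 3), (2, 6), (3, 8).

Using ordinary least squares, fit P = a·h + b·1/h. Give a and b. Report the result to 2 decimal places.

Compute the Gram sums: Σh·h = 23, Σh·1/h = 4, Σ1/h·1/h = 53/36.
Right-hand side: Σh·P = 63, Σ1/h·P = 34/3.
Normal equations: [[23, 4]; [4, 53/36]]·[a, b]ᵀ = [63, 34/3]ᵀ.
Determinant 23·(53/36) − 4² = 643/36.
a = (63·(53/36) − 4·(34/3))/(643/36) = 1707/643; b = (23·(34/3) − 4·63)/(643/36) = 312/643.

a = 2.65, b = 0.49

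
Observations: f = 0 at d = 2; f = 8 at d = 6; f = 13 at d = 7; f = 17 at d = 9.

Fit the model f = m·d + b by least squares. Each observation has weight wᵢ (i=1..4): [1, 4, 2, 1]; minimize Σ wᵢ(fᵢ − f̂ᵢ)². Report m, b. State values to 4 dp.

Sums needed: Σwᵢ·d·d = 327, Σwᵢ·d = 49, Σwᵢ·1 = 8.
Moment sums: Σwᵢ·d·f = 527, Σwᵢ·f = 75.
So XᵀWX·[m, b]ᵀ = XᵀWf: [[327, 49]; [49, 8]]·[m, b]ᵀ = [527, 75]ᵀ.
det = 327·8 − 49² = 215.
m = (527·8 − 49·75)/215 = 541/215; b = (327·75 − 49·527)/215 = -1298/215.

m = 2.5163, b = -6.0372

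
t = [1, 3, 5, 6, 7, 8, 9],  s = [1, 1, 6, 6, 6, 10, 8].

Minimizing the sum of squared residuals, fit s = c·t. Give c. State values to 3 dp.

c = 0.996

Setting ∂/∂c … = 0 gives: 265·c = 264.
(Σt·t = 265, Σt·s = 264.)
Hence c = 264 / 265 ≈ 0.996226.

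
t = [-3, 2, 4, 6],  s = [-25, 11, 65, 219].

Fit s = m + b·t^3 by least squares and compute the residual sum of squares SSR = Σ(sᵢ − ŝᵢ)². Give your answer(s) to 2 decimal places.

The normal equations are: 4·m + 261·b = 270;  261·m + 51545·b = 52227.
Determinant 4·51545 − 261² = 138059.
m = (270·51545 − 261·52227)/138059 = 285903/138059; b = (4·52227 − 261·270)/138059 = 138438/138059.
Residuals: 448/138059, 125242/138059, -172100/138059, 46410/138059; SSR = 343752/138059.

SSR = 2.49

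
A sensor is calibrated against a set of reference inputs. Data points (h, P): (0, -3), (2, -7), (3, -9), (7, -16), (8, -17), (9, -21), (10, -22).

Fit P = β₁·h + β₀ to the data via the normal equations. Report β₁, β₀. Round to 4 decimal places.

β₁ = -1.8806, β₀ = -3.0939

Sums needed: Σh·h = 307, Σh = 39, Σ1 = 7.
And Σh·P = -698, ΣP = -95.
Eliminating β₀: 7·(row 1) − 39·(row 2) gives 628·β₁ = 7·(-698) − 39·(-95) = -1181, so β₁ = -1181/628.
Then β₀ = ((-95) − 39·(-1181/628))/7 = -1943/628.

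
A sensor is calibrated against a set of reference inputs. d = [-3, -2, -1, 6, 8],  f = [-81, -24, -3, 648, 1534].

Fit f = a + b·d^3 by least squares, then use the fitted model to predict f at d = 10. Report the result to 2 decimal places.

Entries of XᵀX: Σ1 = 5, Σd^3 = 692, Σd^3·d^3 = 309594.
Right-hand side: Σf = 2074, Σd^3·f = 927758.
XᵀX·[a, b]ᵀ = Xᵀf becomes [[5, 692]; [692, 309594]]·[a, b]ᵀ = [2074, 927758]ᵀ.
det = 5·309594 − 692² = 1069106.
a = (2074·309594 − 692·927758)/1069106 = 44710/534553; b = (5·927758 − 692·2074)/1069106 = 1601791/534553.
At d = 10: f̂ = (44710/534553)·(1) + (1601791/534553)·(1000) = 1601835710/534553.

f̂ = 2996.59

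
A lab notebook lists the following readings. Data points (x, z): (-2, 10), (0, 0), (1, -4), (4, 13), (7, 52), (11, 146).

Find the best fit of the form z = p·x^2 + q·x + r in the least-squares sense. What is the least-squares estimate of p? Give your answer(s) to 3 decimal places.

Setting ∂/∂p … = 0 gives: 17315·p + 1731·q + 191·r = 20458;  1731·p + 191·q + 21·r = 1998;  191·p + 21·q + 6·r = 217.
(Σx^2·x^2 = 17315, Σx^2·x = 1731, Σx^2 = 191, Σx·x = 191, Σx = 21, Σ1 = 6, Σx^2·z = 20458, Σx·z = 1998, Σz = 217.)
Row-reducing yields p = 165743/114712, q = -1448133/573560, r = -21867/22060.

p = 1.445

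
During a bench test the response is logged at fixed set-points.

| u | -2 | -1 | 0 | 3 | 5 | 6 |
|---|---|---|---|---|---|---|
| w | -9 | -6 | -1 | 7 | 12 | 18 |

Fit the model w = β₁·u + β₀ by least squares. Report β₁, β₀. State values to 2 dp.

β₁ = 3.18, β₀ = -2.33

The normal equations are: 75·β₁ + 11·β₀ = 213;  11·β₁ + 6·β₀ = 21.
(Σu·u = 75, Σu = 11, Σ1 = 6, Σu·w = 213, Σw = 21.)
Eliminating β₀: 6·(row 1) − 11·(row 2) gives 329·β₁ = 6·213 − 11·21 = 1047, so β₁ = 1047/329.
Then β₀ = (21 − 11·(1047/329))/6 = -768/329.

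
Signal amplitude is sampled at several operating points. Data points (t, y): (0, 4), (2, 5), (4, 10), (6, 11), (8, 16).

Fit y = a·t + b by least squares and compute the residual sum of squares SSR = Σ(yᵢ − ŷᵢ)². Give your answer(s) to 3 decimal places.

Setting ∂/∂a … = 0 gives: 120·a + 20·b = 244;  20·a + 5·b = 46.
Eliminating b: 5·(row 1) − 20·(row 2) gives 200·a = 5·244 − 20·46 = 300, so a = 3/2.
Then b = (46 − 20·(3/2))/5 = 16/5.
Residuals: 4/5, -6/5, 4/5, -6/5, 4/5; SSR = 24/5.

SSR = 4.800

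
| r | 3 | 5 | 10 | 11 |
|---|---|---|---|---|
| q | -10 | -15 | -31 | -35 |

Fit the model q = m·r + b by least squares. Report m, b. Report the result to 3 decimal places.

Setting ∂/∂m … = 0 gives: 255·m + 29·b = -800;  29·m + 4·b = -91.
(Σr·r = 255, Σr = 29, Σ1 = 4, Σr·q = -800, Σq = -91.)
Eliminating b: 4·(row 1) − 29·(row 2) gives 179·m = 4·(-800) − 29·(-91) = -561, so m = -561/179.
Then b = ((-91) − 29·(-561/179))/4 = -5/179.

m = -3.134, b = -0.028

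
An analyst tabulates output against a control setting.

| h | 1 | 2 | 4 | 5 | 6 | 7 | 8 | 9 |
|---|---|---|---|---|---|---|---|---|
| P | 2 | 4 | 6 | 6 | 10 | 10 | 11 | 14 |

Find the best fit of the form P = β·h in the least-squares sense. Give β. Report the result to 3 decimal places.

Normal-equation sums: Σh·h = 276.
And Σh·P = 408.
Normal equations: [[276]]·[β]ᵀ = [408]ᵀ.
β = 408/276 = 1.47826.

β = 1.478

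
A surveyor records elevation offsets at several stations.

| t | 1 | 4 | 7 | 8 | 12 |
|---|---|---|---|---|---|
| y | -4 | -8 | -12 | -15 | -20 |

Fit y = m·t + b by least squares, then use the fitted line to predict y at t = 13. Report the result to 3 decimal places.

Sums needed: Σt·t = 274, Σt = 32, Σ1 = 5.
Moment sums: Σt·y = -480, Σy = -59.
det = 274·5 − 32² = 346.
m = ((-480)·5 − 32·(-59))/346 = -256/173; b = (274·(-59) − 32·(-480))/346 = -403/173.
At t = 13: ŷ = (-256/173)·(13) + (-403/173)·(1) = -3731/173.

ŷ = -21.566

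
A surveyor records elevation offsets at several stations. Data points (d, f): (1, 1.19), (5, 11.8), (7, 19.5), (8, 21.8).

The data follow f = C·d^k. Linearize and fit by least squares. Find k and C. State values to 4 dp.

k = 1.4162, C = 1.1955

With ln fᵢ as the transformed response and ln dᵢ as the regressor:
Σln d = 5.6348, Σ(ln d)² = 10.7009, Σln f = 8.6944, Σln d·ln f = 16.1611.
Equations: 10.7009·k + 5.6348·ln C = 16.1611;  5.6348·k + 4·ln C = 8.6944.
Solving (det = 11.0529): k = 1.41622, ln C = 0.17857, so C = exp(0.17857) = 1.19551.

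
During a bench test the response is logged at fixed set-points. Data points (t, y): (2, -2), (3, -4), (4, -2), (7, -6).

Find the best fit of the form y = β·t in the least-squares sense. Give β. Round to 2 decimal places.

β = -0.85

The normal system AᵀA·[β]ᵀ = Aᵀy is [[78]]·[β]ᵀ = [-66]ᵀ.
Hence β = -66 / 78 ≈ -0.846154.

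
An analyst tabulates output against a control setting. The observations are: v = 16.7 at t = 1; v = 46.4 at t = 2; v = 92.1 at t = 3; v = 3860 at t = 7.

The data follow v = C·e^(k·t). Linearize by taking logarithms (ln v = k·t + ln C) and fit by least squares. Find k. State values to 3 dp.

k = 0.902

Let Y = ln v. Fitting Y = k·t + ln C by least squares:
XᵀX = [[63.0000, 13.0000]; [13.0000, 4]], rhs = [81.8676, 19.4340]ᵀ  (here Σt = 13.0000, Σ(t)² = 63.0000, Σln v = 19.4340, Σt·ln v = 81.8676).
Solving (det = 83.0000): k = 0.90155, ln C = 1.92848.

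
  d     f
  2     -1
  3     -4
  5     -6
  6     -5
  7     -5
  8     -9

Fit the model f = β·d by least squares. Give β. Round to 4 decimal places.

From the data, Σd·d = 187.
Right-hand side: Σd·f = -181.
Normal equations: [[187]]·[β]ᵀ = [-181]ᵀ.
Hence β = -181 / 187 ≈ -0.967914.

β = -0.9679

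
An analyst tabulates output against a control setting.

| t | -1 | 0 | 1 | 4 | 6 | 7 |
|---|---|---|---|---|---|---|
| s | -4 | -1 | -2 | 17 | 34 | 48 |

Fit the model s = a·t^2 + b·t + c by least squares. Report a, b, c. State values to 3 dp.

Sums needed: Σt^2·t^2 = 3955, Σt^2·t = 623, Σt^2 = 103, Σt·t = 103, Σt = 17, Σ1 = 6.
Right-hand side: Σt^2·s = 3842, Σt·s = 610, Σs = 92.
So MᵀM·[a, b, c]ᵀ = Mᵀs: [[3955, 623, 103]; [623, 103, 17]; [103, 17, 6]]·[a, b, c]ᵀ = [3842, 610, 92]ᵀ.
Solving the 3×3 system (Gaussian elimination) gives a = 4191/5120, b = 7307/5120, c = -7071/2560.

a = 0.819, b = 1.427, c = -2.762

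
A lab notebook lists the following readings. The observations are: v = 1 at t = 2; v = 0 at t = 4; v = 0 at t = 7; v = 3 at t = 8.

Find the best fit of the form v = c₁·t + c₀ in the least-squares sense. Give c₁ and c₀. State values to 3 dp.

From the data, Σt·t = 133, Σt = 21, Σ1 = 4.
Right-hand side: Σt·v = 26, Σv = 4.
Δ = 133·4 − 21² = 91.
c₁ = (26·4 − 21·4)/91 = 20/91; c₀ = (133·4 − 21·26)/91 = -2/13.

c₁ = 0.220, c₀ = -0.154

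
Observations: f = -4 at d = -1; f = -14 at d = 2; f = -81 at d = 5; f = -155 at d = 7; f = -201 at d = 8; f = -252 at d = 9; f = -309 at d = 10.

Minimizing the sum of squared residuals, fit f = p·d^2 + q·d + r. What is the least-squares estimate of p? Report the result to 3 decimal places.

p = -2.988

Setting ∂/∂p … = 0 gives: 23700·p + 2716·q + 324·r = -73856;  2716·p + 324·q + 40·r = -8480;  324·p + 40·q + 7·r = -1016.
Row-reducing yields p = -1234/413, q = -394/413, r = -576/413.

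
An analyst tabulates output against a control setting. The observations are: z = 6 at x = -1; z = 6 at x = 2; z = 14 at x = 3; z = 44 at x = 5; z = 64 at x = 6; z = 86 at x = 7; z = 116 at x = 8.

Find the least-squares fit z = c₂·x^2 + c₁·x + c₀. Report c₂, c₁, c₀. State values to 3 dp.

The normal system AᵀA·[c₂, c₁, c₀]ᵀ = Aᵀz is [[8516, 1230, 188]; [1230, 188, 30]; [188, 30, 7]]·[c₂, c₁, c₀]ᵀ = [15198, 2182, 336]ᵀ.
Row-reducing yields c₂ = 13023/6503, c₁ = -11783/6503, c₀ = 12882/6503.

c₂ = 2.003, c₁ = -1.812, c₀ = 1.981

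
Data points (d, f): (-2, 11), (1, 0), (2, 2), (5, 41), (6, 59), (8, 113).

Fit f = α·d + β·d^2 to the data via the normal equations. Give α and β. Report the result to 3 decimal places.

Forming MᵀM = [[134, 854]; [854, 6050]] and Mᵀf = [1445, 10433]ᵀ gives MᵀM·[α, β]ᵀ = Mᵀf.
Δ = 134·6050 − 854² = 81384.
α = (1445·6050 − 854·10433)/81384 = -13961/6782; β = (134·10433 − 854·1445)/81384 = 6833/3391.

α = -2.059, β = 2.015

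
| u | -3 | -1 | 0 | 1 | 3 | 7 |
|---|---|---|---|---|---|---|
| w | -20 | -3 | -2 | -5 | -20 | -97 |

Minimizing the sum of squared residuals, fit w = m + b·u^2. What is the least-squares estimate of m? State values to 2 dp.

With design matrix M, MᵀM = [[6, 69]; [69, 2565]] and Mᵀw = [-147, -5121]ᵀ.
Determinant 6·2565 − 69² = 10629.
m = ((-147)·2565 − 69·(-5121))/10629 = -2634/1181; b = (6·(-5121) − 69·(-147))/10629 = -2287/1181.

m = -2.23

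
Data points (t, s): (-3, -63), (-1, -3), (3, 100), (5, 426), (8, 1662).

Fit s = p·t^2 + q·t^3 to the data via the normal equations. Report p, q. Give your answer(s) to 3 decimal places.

Compute the Gram sums: Σt^2·t^2 = 4884, Σt^2·t^3 = 35892, Σt^3·t^3 = 279228.
For Xᵀs: Σt^2·s = 117348, Σt^3·s = 908598.
XᵀX·[p, q]ᵀ = Xᵀs becomes [[4884, 35892]; [35892, 279228]]·[p, q]ᵀ = [117348, 908598]ᵀ.
Δ = 4884·279228 − 35892² = 75513888.
p = (117348·279228 − 35892·908598)/75513888 = 2158999/1048804; q = (4884·908598 − 35892·117348)/75513888 = 3135253/1048804.

p = 2.059, q = 2.989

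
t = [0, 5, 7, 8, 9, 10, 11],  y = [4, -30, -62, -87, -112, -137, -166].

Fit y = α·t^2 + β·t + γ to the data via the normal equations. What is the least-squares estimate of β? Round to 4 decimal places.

β = 0.3593

Entries of XᵀX: Σt^2·t^2 = 38324, Σt^2·t = 4040, Σt^2 = 440, Σt·t = 440, Σt = 50, Σ1 = 7.
And Σt^2·y = -52214, Σt·y = -5484, Σy = -590.
Solving the 3×3 system (Gaussian elimination) gives α = -20015/13818, β = 12413/34545, γ = 1380/329.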